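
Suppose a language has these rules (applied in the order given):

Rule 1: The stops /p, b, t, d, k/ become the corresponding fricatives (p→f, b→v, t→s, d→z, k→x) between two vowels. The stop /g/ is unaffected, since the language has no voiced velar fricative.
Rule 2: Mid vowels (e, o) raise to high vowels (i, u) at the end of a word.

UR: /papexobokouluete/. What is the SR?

Rule 1 (intervocalic spirantization): /p/ is a stop between vowels /a/ and /e/, so it spirantizes to the fricative [f]. /b/ is a stop between vowels /o/ and /o/, so it spirantizes to the fricative [v]. /k/ is a stop between vowels /o/ and /o/, so it spirantizes to the fricative [x]. /t/ is a stop between vowels /e/ and /e/, so it spirantizes to the fricative [s]. /papexobokouluete/ → pafexovoxouluese.
Rule 2 (final vowel raising): /e/ is a mid vowel in word-final position, so it raises to [i]. /pafexovoxouluese/ → pafexovoxouluesi.

pafexovoxouluesi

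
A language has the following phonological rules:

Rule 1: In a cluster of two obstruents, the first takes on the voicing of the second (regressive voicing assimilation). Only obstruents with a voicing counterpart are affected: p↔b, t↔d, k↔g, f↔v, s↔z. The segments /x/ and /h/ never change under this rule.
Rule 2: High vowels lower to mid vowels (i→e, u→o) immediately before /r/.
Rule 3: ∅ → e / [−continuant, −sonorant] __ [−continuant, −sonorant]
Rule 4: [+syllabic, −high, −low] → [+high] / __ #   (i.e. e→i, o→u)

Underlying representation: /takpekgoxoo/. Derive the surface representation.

Rule 1 (regressive voicing assimilation): /k/ precedes the voiced obstruent /g/, so it voices to [g] by assimilation. /takpekgoxoo/ → takpeggoxoo.
Rule 2 (pre-rhotic lowering): no segment meets the environment; /takpeggoxoo/ is unchanged.
Rule 3 (stop-cluster e-epenthesis): /k/ and /p/ form a stop–stop cluster, so [e] is inserted between them. /g/ and /g/ form a stop–stop cluster, so [e] is inserted between them. /takpeggoxoo/ → takepegegoxoo.
Rule 4 (final vowel raising): /o/ is a mid vowel in word-final position, so it raises to [u]. /takepegegoxoo/ → takepegegoxou.

takepegegoxou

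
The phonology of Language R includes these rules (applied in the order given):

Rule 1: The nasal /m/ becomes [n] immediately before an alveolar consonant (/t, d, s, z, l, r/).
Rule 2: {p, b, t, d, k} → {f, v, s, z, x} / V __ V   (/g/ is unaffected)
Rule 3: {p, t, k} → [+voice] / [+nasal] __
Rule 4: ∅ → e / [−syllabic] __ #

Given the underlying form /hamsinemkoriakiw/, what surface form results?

hansinemgoriaxiwe

Rule 1 (nasal place assimilation): /m/ precedes the alveolar consonant /s/, so it assimilates in place to [n]. /hamsinemkoriakiw/ → hansinemkoriakiw.
Rule 2 (intervocalic spirantization): /k/ is a stop between vowels /a/ and /i/, so it spirantizes to the fricative [x]. /hansinemkoriakiw/ → hansinemkoriaxiw.
Rule 3 (post-nasal voicing): /k/ is a voiceless stop immediately after the nasal /m/, so it voices to [g]. /hansinemkoriaxiw/ → hansinemgoriaxiw.
Rule 4 (final e-epenthesis): the form ends in the consonant /w/, so [e] is inserted word-finally. /hansinemgoriaxiw/ → hansinemgoriaxiwe.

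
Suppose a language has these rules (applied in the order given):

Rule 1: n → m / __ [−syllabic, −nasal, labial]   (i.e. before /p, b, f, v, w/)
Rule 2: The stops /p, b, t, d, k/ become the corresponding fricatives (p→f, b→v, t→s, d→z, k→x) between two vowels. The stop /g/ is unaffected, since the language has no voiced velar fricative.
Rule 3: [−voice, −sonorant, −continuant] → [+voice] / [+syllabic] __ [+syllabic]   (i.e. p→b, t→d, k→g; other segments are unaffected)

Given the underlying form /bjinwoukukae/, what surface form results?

Rule 1 (nasal place assimilation): /n/ precedes the labial consonant /w/, so it assimilates in place to [m]. /bjinwoukukae/ → bjimwoukukae.
Rule 2 (intervocalic spirantization): /k/ is a stop between vowels /u/ and /u/, so it spirantizes to the fricative [x]. /k/ is a stop between vowels /u/ and /a/, so it spirantizes to the fricative [x]. /bjimwoukukae/ → bjimwouxuxae.
Rule 3 (intervocalic voicing): no segment meets the environment; /bjimwouxuxae/ is unchanged.

bjimwouxuxae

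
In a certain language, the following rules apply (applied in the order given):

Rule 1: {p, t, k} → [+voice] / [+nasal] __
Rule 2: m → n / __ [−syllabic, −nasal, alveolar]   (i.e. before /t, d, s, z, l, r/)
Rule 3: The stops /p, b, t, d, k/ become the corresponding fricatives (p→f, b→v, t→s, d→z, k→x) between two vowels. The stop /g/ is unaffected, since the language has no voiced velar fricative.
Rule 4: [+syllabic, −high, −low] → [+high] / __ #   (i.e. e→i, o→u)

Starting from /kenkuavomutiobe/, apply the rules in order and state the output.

Rule 1 (post-nasal voicing): /k/ is a voiceless stop immediately after the nasal /n/, so it voices to [g]. /kenkuavomutiobe/ → kenguavomutiobe.
Rule 2 (nasal place assimilation): no segment meets the environment; /kenguavomutiobe/ is unchanged.
Rule 3 (intervocalic spirantization): /t/ is a stop between vowels /u/ and /i/, so it spirantizes to the fricative [s]. /b/ is a stop between vowels /o/ and /e/, so it spirantizes to the fricative [v]. /kenguavomutiobe/ → kenguavomusiove.
Rule 4 (final vowel raising): /e/ is a mid vowel in word-final position, so it raises to [i]. /kenguavomusiove/ → kenguavomusiovi.

kenguavomusiovi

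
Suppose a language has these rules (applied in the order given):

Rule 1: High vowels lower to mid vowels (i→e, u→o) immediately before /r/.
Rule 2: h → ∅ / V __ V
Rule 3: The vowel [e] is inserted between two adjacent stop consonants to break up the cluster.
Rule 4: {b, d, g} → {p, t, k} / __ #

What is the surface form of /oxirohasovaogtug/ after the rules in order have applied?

Rule 1 (pre-rhotic lowering): /i/ is a high vowel immediately before /r/, so it lowers to [e]. /oxirohasovaogtug/ → oxerohasovaogtug.
Rule 2 (intervocalic h-deletion): /h/ occurs between vowels /o/ and /a/, so it deletes. /oxerohasovaogtug/ → oxeroasovaogtug.
Rule 3 (stop-cluster e-epenthesis): /g/ and /t/ form a stop–stop cluster, so [e] is inserted between them. /oxeroasovaogtug/ → oxeroasovaogetug.
Rule 4 (final devoicing): /g/ is a voiced stop in word-final position, so it devoices to [k]. /oxeroasovaogetug/ → oxeroasovaogetuk.

oxeroasovaogetuk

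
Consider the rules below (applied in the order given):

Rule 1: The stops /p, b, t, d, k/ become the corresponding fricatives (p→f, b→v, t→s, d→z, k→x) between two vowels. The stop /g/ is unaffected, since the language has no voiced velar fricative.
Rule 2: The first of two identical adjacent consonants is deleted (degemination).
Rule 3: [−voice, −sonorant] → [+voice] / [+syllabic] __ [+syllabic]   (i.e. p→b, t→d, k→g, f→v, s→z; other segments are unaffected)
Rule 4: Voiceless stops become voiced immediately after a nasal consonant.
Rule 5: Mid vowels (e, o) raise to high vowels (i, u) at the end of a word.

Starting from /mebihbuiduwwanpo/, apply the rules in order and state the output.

mevihbuizuwanbu

Rule 1 (intervocalic spirantization): /b/ is a stop between vowels /e/ and /i/, so it spirantizes to the fricative [v]. /d/ is a stop between vowels /i/ and /u/, so it spirantizes to the fricative [z]. /mebihbuiduwwanpo/ → mevihbuizuwwanpo.
Rule 2 (degemination): /ww/ is a geminate; the first /w/ deletes. /mevihbuizuwwanpo/ → mevihbuizuwanpo.
Rule 3 (intervocalic voicing): no segment meets the environment; /mevihbuizuwanpo/ is unchanged.
Rule 4 (post-nasal voicing): /p/ is a voiceless stop immediately after the nasal /n/, so it voices to [b]. /mevihbuizuwanpo/ → mevihbuizuwanbo.
Rule 5 (final vowel raising): /o/ is a mid vowel in word-final position, so it raises to [u]. /mevihbuizuwanbo/ → mevihbuizuwanbu.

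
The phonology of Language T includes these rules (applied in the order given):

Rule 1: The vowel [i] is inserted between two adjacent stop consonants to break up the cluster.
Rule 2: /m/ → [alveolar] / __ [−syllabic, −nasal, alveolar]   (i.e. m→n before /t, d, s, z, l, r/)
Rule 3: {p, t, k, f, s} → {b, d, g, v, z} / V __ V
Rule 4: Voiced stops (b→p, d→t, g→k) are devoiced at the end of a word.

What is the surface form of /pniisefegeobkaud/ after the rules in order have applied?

pniizevegeobigaut

Rule 1 (stop-cluster i-epenthesis): /b/ and /k/ form a stop–stop cluster, so [i] is inserted between them. /pniisefegeobkaud/ → pniisefegeobikaud.
Rule 2 (nasal place assimilation): no segment meets the environment; /pniisefegeobikaud/ is unchanged.
Rule 3 (intervocalic voicing): /s/ is a voiceless obstruent between vowels /i/ and /e/, so it voices to [z]. /f/ is a voiceless obstruent between vowels /e/ and /e/, so it voices to [v]. /k/ is a voiceless obstruent between vowels /i/ and /a/, so it voices to [g]. /pniisefegeobikaud/ → pniizevegeobigaud.
Rule 4 (final devoicing): /d/ is a voiced stop in word-final position, so it devoices to [t]. /pniizevegeobigaud/ → pniizevegeobigaut.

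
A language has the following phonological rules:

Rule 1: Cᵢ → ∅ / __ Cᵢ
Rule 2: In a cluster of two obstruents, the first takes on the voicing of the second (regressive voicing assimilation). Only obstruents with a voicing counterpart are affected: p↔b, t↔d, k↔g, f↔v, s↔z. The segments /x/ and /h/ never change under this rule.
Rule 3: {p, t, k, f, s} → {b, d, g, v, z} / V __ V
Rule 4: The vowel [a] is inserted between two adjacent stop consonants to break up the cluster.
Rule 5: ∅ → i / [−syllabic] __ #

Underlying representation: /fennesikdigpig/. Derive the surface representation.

Rule 1 (degemination): /nn/ is a geminate; the first /n/ deletes. /fennesikdigpig/ → fenesikdigpig.
Rule 2 (regressive voicing assimilation): /k/ precedes the voiced obstruent /d/, so it voices to [g] by assimilation. /g/ precedes the voiceless obstruent /p/, so it devoices to [k] by assimilation. /fenesikdigpig/ → fenesigdikpig.
Rule 3 (intervocalic voicing): /s/ is a voiceless obstruent between vowels /e/ and /i/, so it voices to [z]. /fenesigdikpig/ → fenezigdikpig.
Rule 4 (stop-cluster a-epenthesis): /g/ and /d/ form a stop–stop cluster, so [a] is inserted between them. /k/ and /p/ form a stop–stop cluster, so [a] is inserted between them. /fenezigdikpig/ → fenezigadikapig.
Rule 5 (final i-epenthesis): the form ends in the consonant /g/, so [i] is inserted word-finally. /fenezigadikapig/ → fenezigadikapigi.

fenezigadikapigi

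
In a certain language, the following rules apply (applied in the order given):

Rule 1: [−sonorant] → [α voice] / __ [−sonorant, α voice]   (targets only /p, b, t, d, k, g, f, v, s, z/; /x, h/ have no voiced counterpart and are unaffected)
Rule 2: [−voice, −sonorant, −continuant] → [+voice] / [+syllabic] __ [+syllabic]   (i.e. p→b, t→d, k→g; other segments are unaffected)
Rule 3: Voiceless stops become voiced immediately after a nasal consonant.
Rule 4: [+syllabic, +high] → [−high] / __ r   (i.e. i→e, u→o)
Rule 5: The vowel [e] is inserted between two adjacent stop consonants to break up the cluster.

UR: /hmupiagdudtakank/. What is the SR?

Rule 1 (regressive voicing assimilation): /d/ precedes the voiceless obstruent /t/, so it devoices to [t] by assimilation. /hmupiagdudtakank/ → hmupiagduttakank.
Rule 2 (intervocalic voicing): /p/ is a voiceless stop between vowels /u/ and /i/, so it voices to [b]. /k/ is a voiceless stop between vowels /a/ and /a/, so it voices to [g]. /hmupiagduttakank/ → hmubiagduttagank.
Rule 3 (post-nasal voicing): /k/ is a voiceless stop immediately after the nasal /n/, so it voices to [g]. /hmubiagduttagank/ → hmubiagduttagang.
Rule 4 (pre-rhotic lowering): no segment meets the environment; /hmubiagduttagang/ is unchanged.
Rule 5 (stop-cluster e-epenthesis): /g/ and /d/ form a stop–stop cluster, so [e] is inserted between them. /t/ and /t/ form a stop–stop cluster, so [e] is inserted between them. /hmubiagduttagang/ → hmubiagedutetagang.

hmubiagedutetagang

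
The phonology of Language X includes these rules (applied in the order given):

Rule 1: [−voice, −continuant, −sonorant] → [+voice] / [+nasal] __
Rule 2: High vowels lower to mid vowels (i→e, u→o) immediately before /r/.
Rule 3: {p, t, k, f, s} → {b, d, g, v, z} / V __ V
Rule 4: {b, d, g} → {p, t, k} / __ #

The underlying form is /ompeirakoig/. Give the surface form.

Rule 1 (post-nasal voicing): /p/ is a voiceless stop immediately after the nasal /m/, so it voices to [b]. /ompeirakoig/ → ombeirakoig.
Rule 2 (pre-rhotic lowering): /i/ is a high vowel immediately before /r/, so it lowers to [e]. /ombeirakoig/ → ombeerakoig.
Rule 3 (intervocalic voicing): /k/ is a voiceless obstruent between vowels /a/ and /o/, so it voices to [g]. /ombeerakoig/ → ombeeragoig.
Rule 4 (final devoicing): /g/ is a voiced stop in word-final position, so it devoices to [k]. /ombeeragoig/ → ombeeragoik.

ombeeragoik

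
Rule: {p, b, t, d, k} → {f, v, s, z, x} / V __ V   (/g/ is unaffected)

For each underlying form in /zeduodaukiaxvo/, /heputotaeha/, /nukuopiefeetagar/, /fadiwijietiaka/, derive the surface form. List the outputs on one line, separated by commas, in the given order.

zezuozauxiaxvo, hefusosaeha, nuxuofiefeesagar, faziwijiesiaxa

/zeduodaukiaxvo/: /d/ is a stop between vowels /e/ and /u/, so it spirantizes to the fricative [z]. /d/ is a stop between vowels /o/ and /a/, so it spirantizes to the fricative [z]. /k/ is a stop between vowels /u/ and /i/, so it spirantizes to the fricative [x]. → [zezuozauxiaxvo].
/heputotaeha/: /p/ is a stop between vowels /e/ and /u/, so it spirantizes to the fricative [f]. /t/ is a stop between vowels /u/ and /o/, so it spirantizes to the fricative [s]. /t/ is a stop between vowels /o/ and /a/, so it spirantizes to the fricative [s]. → [hefusosaeha].
/nukuopiefeetagar/: /k/ is a stop between vowels /u/ and /u/, so it spirantizes to the fricative [x]. /p/ is a stop between vowels /o/ and /i/, so it spirantizes to the fricative [f]. /t/ is a stop between vowels /e/ and /a/, so it spirantizes to the fricative [s]. → [nuxuofiefeesagar].
/fadiwijietiaka/: /d/ is a stop between vowels /a/ and /i/, so it spirantizes to the fricative [z]. /t/ is a stop between vowels /e/ and /i/, so it spirantizes to the fricative [s]. /k/ is a stop between vowels /a/ and /a/, so it spirantizes to the fricative [x]. → [faziwijiesiaxa].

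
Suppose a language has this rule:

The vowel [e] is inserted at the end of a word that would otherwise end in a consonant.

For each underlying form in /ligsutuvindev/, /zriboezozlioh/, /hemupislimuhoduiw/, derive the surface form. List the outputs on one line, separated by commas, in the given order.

ligsutuvindeve, zriboezozliohe, hemupislimuhoduiwe

/ligsutuvindev/: the form ends in the consonant /v/, so [e] is inserted word-finally. → [ligsutuvindeve].
/zriboezozlioh/: the form ends in the consonant /h/, so [e] is inserted word-finally. → [zriboezozliohe].
/hemupislimuhoduiw/: the form ends in the consonant /w/, so [e] is inserted word-finally. → [hemupislimuhoduiwe].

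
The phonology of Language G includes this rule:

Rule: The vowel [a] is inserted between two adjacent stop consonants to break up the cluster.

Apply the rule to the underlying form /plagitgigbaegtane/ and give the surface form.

plagitagigabaegatane

/t/ and /g/ form a stop–stop cluster, so [a] is inserted between them.
/g/ and /b/ form a stop–stop cluster, so [a] is inserted between them.
/g/ and /t/ form a stop–stop cluster, so [a] is inserted between them.
Surface form: [plagitagigabaegatane].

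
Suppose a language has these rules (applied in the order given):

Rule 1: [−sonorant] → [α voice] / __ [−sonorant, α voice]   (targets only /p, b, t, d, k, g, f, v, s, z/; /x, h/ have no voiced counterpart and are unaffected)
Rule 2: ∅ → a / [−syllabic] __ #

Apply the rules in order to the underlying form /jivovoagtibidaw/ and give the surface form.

Rule 1 (regressive voicing assimilation): /g/ precedes the voiceless obstruent /t/, so it devoices to [k] by assimilation. /jivovoagtibidaw/ → jivovoaktibidaw.
Rule 2 (final a-epenthesis): the form ends in the consonant /w/, so [a] is inserted word-finally. /jivovoaktibidaw/ → jivovoaktibidawa.

jivovoaktibidawa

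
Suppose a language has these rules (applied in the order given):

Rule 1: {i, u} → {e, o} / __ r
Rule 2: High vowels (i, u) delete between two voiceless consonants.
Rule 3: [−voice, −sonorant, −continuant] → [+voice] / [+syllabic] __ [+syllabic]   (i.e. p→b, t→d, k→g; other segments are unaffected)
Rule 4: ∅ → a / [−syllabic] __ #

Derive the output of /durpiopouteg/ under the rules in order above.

dorpioboudega

Rule 1 (pre-rhotic lowering): /u/ is a high vowel immediately before /r/, so it lowers to [o]. /durpiopouteg/ → dorpiopouteg.
Rule 2 (high vowel syncope): no segment meets the environment; /dorpiopouteg/ is unchanged.
Rule 3 (intervocalic voicing): /p/ is a voiceless stop between vowels /o/ and /o/, so it voices to [b]. /t/ is a voiceless stop between vowels /u/ and /e/, so it voices to [d]. /dorpiopouteg/ → dorpioboudeg.
Rule 4 (final a-epenthesis): the form ends in the consonant /g/, so [a] is inserted word-finally. /dorpioboudeg/ → dorpioboudega.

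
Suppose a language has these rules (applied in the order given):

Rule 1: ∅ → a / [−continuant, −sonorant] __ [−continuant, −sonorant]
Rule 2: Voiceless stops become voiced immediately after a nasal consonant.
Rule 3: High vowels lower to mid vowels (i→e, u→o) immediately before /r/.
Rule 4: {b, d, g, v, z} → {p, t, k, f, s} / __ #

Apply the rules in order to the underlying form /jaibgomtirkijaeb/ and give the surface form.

jaibagomderkijaep

Rule 1 (stop-cluster a-epenthesis): /b/ and /g/ form a stop–stop cluster, so [a] is inserted between them. /jaibgomtirkijaeb/ → jaibagomtirkijaeb.
Rule 2 (post-nasal voicing): /t/ is a voiceless stop immediately after the nasal /m/, so it voices to [d]. /jaibagomtirkijaeb/ → jaibagomdirkijaeb.
Rule 3 (pre-rhotic lowering): /i/ is a high vowel immediately before /r/, so it lowers to [e]. /jaibagomdirkijaeb/ → jaibagomderkijaeb.
Rule 4 (final devoicing): /b/ is a voiced obstruent in word-final position, so it devoices to [p]. /jaibagomderkijaeb/ → jaibagomderkijaep.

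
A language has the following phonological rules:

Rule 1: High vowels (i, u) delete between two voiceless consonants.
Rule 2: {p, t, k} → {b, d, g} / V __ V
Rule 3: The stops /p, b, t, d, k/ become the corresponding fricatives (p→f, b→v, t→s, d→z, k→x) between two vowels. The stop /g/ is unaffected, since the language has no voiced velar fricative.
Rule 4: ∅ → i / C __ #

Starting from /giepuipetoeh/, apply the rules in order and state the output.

gievuivezoehi

Rule 1 (high vowel syncope): no segment meets the environment; /giepuipetoeh/ is unchanged.
Rule 2 (intervocalic voicing): /p/ is a voiceless stop between vowels /e/ and /u/, so it voices to [b]. /p/ is a voiceless stop between vowels /i/ and /e/, so it voices to [b]. /t/ is a voiceless stop between vowels /e/ and /o/, so it voices to [d]. /giepuipetoeh/ → giebuibedoeh.
Rule 3 (intervocalic spirantization): /b/ is a stop between vowels /e/ and /u/, so it spirantizes to the fricative [v]. /b/ is a stop between vowels /i/ and /e/, so it spirantizes to the fricative [v]. /d/ is a stop between vowels /e/ and /o/, so it spirantizes to the fricative [z]. /giebuibedoeh/ → gievuivezoeh.
Rule 4 (final i-epenthesis): the form ends in the consonant /h/, so [i] is inserted word-finally. /gievuivezoeh/ → gievuivezoehi.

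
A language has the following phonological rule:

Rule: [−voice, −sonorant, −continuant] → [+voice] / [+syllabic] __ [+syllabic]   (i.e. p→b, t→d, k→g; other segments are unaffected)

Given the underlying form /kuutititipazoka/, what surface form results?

kuudididibazoga

/t/ is a voiceless stop between vowels /u/ and /i/, so it voices to [d].
/t/ is a voiceless stop between vowels /i/ and /i/, so it voices to [d].
/t/ is a voiceless stop between vowels /i/ and /i/, so it voices to [d].
/p/ is a voiceless stop between vowels /i/ and /a/, so it voices to [b].
/k/ is a voiceless stop between vowels /o/ and /a/, so it voices to [g].
The other instance of /k/ does not occur in the required environment and remains unchanged.
Surface form: [kuudididibazoga].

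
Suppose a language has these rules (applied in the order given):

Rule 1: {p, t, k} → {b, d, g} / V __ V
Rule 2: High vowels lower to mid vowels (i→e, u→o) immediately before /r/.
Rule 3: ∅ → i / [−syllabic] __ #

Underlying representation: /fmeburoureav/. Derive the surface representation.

fmeborooreavi

Rule 1 (intervocalic voicing): no segment meets the environment; /fmeburoureav/ is unchanged.
Rule 2 (pre-rhotic lowering): /u/ is a high vowel immediately before /r/, so it lowers to [o]. /u/ is a high vowel immediately before /r/, so it lowers to [o]. /fmeburoureav/ → fmeborooreav.
Rule 3 (final i-epenthesis): the form ends in the consonant /v/, so [i] is inserted word-finally. /fmeborooreav/ → fmeborooreavi.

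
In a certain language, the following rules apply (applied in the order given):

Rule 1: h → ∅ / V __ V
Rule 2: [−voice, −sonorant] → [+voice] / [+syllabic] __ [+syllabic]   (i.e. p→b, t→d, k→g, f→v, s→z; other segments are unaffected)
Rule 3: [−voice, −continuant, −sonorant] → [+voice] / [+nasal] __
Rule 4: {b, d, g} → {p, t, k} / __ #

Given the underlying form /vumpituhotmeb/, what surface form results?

Rule 1 (intervocalic h-deletion): /h/ occurs between vowels /u/ and /o/, so it deletes. /vumpituhotmeb/ → vumpituotmeb.
Rule 2 (intervocalic voicing): /t/ is a voiceless obstruent between vowels /i/ and /u/, so it voices to [d]. /vumpituotmeb/ → vumpiduotmeb.
Rule 3 (post-nasal voicing): /p/ is a voiceless stop immediately after the nasal /m/, so it voices to [b]. /vumpiduotmeb/ → vumbiduotmeb.
Rule 4 (final devoicing): /b/ is a voiced stop in word-final position, so it devoices to [p]. /vumbiduotmeb/ → vumbiduotmep.

vumbiduotmep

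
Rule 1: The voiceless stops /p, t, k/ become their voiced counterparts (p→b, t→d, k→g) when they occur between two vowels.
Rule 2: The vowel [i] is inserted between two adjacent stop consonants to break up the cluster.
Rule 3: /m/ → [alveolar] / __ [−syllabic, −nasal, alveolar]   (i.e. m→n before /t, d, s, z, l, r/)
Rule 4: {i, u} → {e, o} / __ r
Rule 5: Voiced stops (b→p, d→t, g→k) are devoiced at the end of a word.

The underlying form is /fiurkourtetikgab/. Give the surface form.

Rule 1 (intervocalic voicing): /t/ is a voiceless stop between vowels /e/ and /i/, so it voices to [d]. /fiurkourtetikgab/ → fiurkourtedikgab.
Rule 2 (stop-cluster i-epenthesis): /k/ and /g/ form a stop–stop cluster, so [i] is inserted between them. /fiurkourtedikgab/ → fiurkourtedikigab.
Rule 3 (nasal place assimilation): no segment meets the environment; /fiurkourtedikigab/ is unchanged.
Rule 4 (pre-rhotic lowering): /u/ is a high vowel immediately before /r/, so it lowers to [o]. /u/ is a high vowel immediately before /r/, so it lowers to [o]. /fiurkourtedikigab/ → fiorkoortedikigab.
Rule 5 (final devoicing): /b/ is a voiced stop in word-final position, so it devoices to [p]. /fiorkoortedikigab/ → fiorkoortedikigap.

fiorkoortedikigap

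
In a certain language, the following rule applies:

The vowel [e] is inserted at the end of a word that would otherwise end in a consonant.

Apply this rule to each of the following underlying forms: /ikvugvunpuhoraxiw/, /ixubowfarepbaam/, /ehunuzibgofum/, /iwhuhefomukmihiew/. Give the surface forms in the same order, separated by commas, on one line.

ikvugvunpuhoraxiwe, ixubowfarepbaame, ehunuzibgofume, iwhuhefomukmihiewe

/ikvugvunpuhoraxiw/: the form ends in the consonant /w/, so [e] is inserted word-finally. → [ikvugvunpuhoraxiwe].
/ixubowfarepbaam/: the form ends in the consonant /m/, so [e] is inserted word-finally. → [ixubowfarepbaame].
/ehunuzibgofum/: the form ends in the consonant /m/, so [e] is inserted word-finally. → [ehunuzibgofume].
/iwhuhefomukmihiew/: the form ends in the consonant /w/, so [e] is inserted word-finally. → [iwhuhefomukmihiewe].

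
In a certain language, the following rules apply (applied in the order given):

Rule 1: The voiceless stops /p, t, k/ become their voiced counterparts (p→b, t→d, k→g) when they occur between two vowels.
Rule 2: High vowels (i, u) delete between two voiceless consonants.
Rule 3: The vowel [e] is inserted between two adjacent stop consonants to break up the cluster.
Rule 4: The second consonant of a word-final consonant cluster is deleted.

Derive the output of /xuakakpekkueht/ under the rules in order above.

Rule 1 (intervocalic voicing): /k/ is a voiceless stop between vowels /a/ and /a/, so it voices to [g]. /xuakakpekkueht/ → xuagakpekkueht.
Rule 2 (high vowel syncope): no segment meets the environment; /xuagakpekkueht/ is unchanged.
Rule 3 (stop-cluster e-epenthesis): /k/ and /p/ form a stop–stop cluster, so [e] is inserted between them. /k/ and /k/ form a stop–stop cluster, so [e] is inserted between them. /xuagakpekkueht/ → xuagakepekekueht.
Rule 4 (final cluster simplification): /t/ is the second consonant of a word-final cluster /ht/, so it deletes. /xuagakepekekueht/ → xuagakepekekueh.

xuagakepekekueh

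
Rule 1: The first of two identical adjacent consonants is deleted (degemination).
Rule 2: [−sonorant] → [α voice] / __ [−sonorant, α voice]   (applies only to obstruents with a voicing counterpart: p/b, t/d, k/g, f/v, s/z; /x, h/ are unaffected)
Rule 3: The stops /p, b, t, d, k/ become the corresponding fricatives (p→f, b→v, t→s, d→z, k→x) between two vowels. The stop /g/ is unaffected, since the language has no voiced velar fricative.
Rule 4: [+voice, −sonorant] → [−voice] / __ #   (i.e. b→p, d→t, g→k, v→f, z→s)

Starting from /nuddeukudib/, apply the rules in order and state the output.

nuzeuxuzip

Rule 1 (degemination): /dd/ is a geminate; the first /d/ deletes. /nuddeukudib/ → nudeukudib.
Rule 2 (regressive voicing assimilation): no segment meets the environment; /nudeukudib/ is unchanged.
Rule 3 (intervocalic spirantization): /d/ is a stop between vowels /u/ and /e/, so it spirantizes to the fricative [z]. /k/ is a stop between vowels /u/ and /u/, so it spirantizes to the fricative [x]. /d/ is a stop between vowels /u/ and /i/, so it spirantizes to the fricative [z]. /nudeukudib/ → nuzeuxuzib.
Rule 4 (final devoicing): /b/ is a voiced obstruent in word-final position, so it devoices to [p]. /nuzeuxuzib/ → nuzeuxuzip.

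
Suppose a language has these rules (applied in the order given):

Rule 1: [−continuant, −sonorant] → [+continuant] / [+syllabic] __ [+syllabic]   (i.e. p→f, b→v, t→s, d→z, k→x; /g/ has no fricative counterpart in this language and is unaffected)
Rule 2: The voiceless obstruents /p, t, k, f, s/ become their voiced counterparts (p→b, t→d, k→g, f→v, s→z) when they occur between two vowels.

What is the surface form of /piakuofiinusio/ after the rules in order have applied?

Rule 1 (intervocalic spirantization): /k/ is a stop between vowels /a/ and /u/, so it spirantizes to the fricative [x]. /piakuofiinusio/ → piaxuofiinusio.
Rule 2 (intervocalic voicing): /f/ is a voiceless obstruent between vowels /o/ and /i/, so it voices to [v]. /s/ is a voiceless obstruent between vowels /u/ and /i/, so it voices to [z]. /piaxuofiinusio/ → piaxuoviinuzio.

piaxuoviinuzio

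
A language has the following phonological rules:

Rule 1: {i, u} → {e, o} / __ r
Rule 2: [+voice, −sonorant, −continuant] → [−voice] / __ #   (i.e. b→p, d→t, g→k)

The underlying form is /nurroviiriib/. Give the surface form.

norrovieriip

Rule 1 (pre-rhotic lowering): /u/ is a high vowel immediately before /r/, so it lowers to [o]. /i/ is a high vowel immediately before /r/, so it lowers to [e]. /nurroviiriib/ → norrovieriib.
Rule 2 (final devoicing): /b/ is a voiced stop in word-final position, so it devoices to [p]. /norrovieriib/ → norrovieriip.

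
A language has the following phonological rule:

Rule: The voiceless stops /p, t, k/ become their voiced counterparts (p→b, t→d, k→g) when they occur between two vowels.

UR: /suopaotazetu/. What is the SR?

/p/ is a voiceless stop between vowels /o/ and /a/, so it voices to [b].
/t/ is a voiceless stop between vowels /o/ and /a/, so it voices to [d].
/t/ is a voiceless stop between vowels /e/ and /u/, so it voices to [d].
Surface form: [suobaodazedu].

suobaodazedu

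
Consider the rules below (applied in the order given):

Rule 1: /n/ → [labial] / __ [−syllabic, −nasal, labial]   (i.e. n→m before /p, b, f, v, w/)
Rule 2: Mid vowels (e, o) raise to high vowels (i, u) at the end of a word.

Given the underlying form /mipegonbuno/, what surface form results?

mipegombunu

Rule 1 (nasal place assimilation): /n/ precedes the labial consonant /b/, so it assimilates in place to [m]. /mipegonbuno/ → mipegombuno.
Rule 2 (final vowel raising): /o/ is a mid vowel in word-final position, so it raises to [u]. /mipegombuno/ → mipegombunu.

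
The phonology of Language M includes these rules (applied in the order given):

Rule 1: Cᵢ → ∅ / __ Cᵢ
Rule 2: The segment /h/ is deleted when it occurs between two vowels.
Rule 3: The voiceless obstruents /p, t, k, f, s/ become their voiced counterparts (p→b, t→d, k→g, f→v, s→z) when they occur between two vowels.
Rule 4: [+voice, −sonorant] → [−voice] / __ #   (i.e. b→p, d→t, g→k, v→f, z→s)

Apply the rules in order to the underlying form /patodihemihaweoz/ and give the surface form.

padodiemiaweos

Rule 1 (degemination): no segment meets the environment; /patodihemihaweoz/ is unchanged.
Rule 2 (intervocalic h-deletion): /h/ occurs between vowels /i/ and /e/, so it deletes. /h/ occurs between vowels /i/ and /a/, so it deletes. /patodihemihaweoz/ → patodiemiaweoz.
Rule 3 (intervocalic voicing): /t/ is a voiceless obstruent between vowels /a/ and /o/, so it voices to [d]. /patodiemiaweoz/ → padodiemiaweoz.
Rule 4 (final devoicing): /z/ is a voiced obstruent in word-final position, so it devoices to [s]. /padodiemiaweoz/ → padodiemiaweos.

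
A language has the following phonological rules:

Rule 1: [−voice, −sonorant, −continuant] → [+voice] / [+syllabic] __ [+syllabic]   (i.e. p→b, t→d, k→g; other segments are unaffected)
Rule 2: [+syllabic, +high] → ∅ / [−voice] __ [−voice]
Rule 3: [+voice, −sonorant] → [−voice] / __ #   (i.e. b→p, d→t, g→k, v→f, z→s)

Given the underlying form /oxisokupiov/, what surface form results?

Rule 1 (intervocalic voicing): /k/ is a voiceless stop between vowels /o/ and /u/, so it voices to [g]. /p/ is a voiceless stop between vowels /u/ and /i/, so it voices to [b]. /oxisokupiov/ → oxisogubiov.
Rule 2 (high vowel syncope): /i/ is a high vowel flanked by voiceless consonants /x/ and /s/, so it deletes. /oxisogubiov/ → oxsogubiov.
Rule 3 (final devoicing): /v/ is a voiced obstruent in word-final position, so it devoices to [f]. /oxsogubiov/ → oxsogubiof.

oxsogubiof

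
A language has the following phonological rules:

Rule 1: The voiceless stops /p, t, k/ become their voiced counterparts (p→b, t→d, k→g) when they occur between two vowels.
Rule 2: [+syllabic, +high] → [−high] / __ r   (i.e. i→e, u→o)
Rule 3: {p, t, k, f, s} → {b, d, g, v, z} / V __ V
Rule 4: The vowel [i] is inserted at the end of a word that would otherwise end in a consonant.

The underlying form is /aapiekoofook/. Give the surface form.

Rule 1 (intervocalic voicing): /p/ is a voiceless stop between vowels /a/ and /i/, so it voices to [b]. /k/ is a voiceless stop between vowels /e/ and /o/, so it voices to [g]. /aapiekoofook/ → aabiegoofook.
Rule 2 (pre-rhotic lowering): no segment meets the environment; /aabiegoofook/ is unchanged.
Rule 3 (intervocalic voicing): /f/ is a voiceless obstruent between vowels /o/ and /o/, so it voices to [v]. /aabiegoofook/ → aabiegoovook.
Rule 4 (final i-epenthesis): the form ends in the consonant /k/, so [i] is inserted word-finally. /aabiegoovook/ → aabiegoovooki.

aabiegoovooki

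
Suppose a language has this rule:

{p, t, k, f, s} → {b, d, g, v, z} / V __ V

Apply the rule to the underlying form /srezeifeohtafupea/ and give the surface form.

Scanning /srezeifeohtafupea/: /s/ at position 1 is not in the conditioning environment; /f/ is a voiceless obstruent between vowels /i/ and /e/, so it voices to [v]; /t/ at position 11 is not in the conditioning environment; /f/ is a voiceless obstruent between vowels /a/ and /u/, so it voices to [v]; /p/ is a voiceless obstruent between vowels /u/ and /e/, so it voices to [b].
Result: [srezeiveohtavubea].

srezeiveohtavubea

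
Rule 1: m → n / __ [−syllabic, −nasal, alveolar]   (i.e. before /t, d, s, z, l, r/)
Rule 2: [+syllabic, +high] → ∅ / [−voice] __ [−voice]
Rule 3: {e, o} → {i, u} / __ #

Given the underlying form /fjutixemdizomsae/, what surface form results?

fjutxendizonsai

Rule 1 (nasal place assimilation): /m/ precedes the alveolar consonant /d/, so it assimilates in place to [n]. /m/ precedes the alveolar consonant /s/, so it assimilates in place to [n]. /fjutixemdizomsae/ → fjutixendizonsae.
Rule 2 (high vowel syncope): /i/ is a high vowel flanked by voiceless consonants /t/ and /x/, so it deletes. /fjutixendizonsae/ → fjutxendizonsae.
Rule 3 (final vowel raising): /e/ is a mid vowel in word-final position, so it raises to [i]. /fjutxendizonsae/ → fjutxendizonsai.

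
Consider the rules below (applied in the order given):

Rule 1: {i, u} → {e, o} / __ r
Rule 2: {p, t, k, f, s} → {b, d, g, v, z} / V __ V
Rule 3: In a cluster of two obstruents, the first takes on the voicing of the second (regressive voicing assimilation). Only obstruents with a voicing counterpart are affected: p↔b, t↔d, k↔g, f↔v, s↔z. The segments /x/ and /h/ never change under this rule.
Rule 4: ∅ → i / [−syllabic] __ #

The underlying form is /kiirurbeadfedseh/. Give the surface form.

kierorbeatfetsehi

Rule 1 (pre-rhotic lowering): /i/ is a high vowel immediately before /r/, so it lowers to [e]. /u/ is a high vowel immediately before /r/, so it lowers to [o]. /kiirurbeadfedseh/ → kierorbeadfedseh.
Rule 2 (intervocalic voicing): no segment meets the environment; /kierorbeadfedseh/ is unchanged.
Rule 3 (regressive voicing assimilation): /d/ precedes the voiceless obstruent /f/, so it devoices to [t] by assimilation. /d/ precedes the voiceless obstruent /s/, so it devoices to [t] by assimilation. /kierorbeadfedseh/ → kierorbeatfetseh.
Rule 4 (final i-epenthesis): the form ends in the consonant /h/, so [i] is inserted word-finally. /kierorbeatfetseh/ → kierorbeatfetsehi.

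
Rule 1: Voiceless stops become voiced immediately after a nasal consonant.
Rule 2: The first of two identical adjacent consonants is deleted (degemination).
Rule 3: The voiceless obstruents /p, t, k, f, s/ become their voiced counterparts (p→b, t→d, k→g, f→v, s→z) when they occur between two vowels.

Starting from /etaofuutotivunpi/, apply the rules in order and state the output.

edaovuudodivunbi

Rule 1 (post-nasal voicing): /p/ is a voiceless stop immediately after the nasal /n/, so it voices to [b]. /etaofuutotivunpi/ → etaofuutotivunbi.
Rule 2 (degemination): no segment meets the environment; /etaofuutotivunbi/ is unchanged.
Rule 3 (intervocalic voicing): /t/ is a voiceless obstruent between vowels /e/ and /a/, so it voices to [d]. /f/ is a voiceless obstruent between vowels /o/ and /u/, so it voices to [v]. /t/ is a voiceless obstruent between vowels /u/ and /o/, so it voices to [d]. /t/ is a voiceless obstruent between vowels /o/ and /i/, so it voices to [d]. /etaofuutotivunbi/ → edaovuudodivunbi.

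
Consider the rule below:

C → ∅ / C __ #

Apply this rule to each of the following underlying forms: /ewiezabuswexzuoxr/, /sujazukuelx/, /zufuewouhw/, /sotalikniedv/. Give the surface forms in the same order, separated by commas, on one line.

/ewiezabuswexzuoxr/: /r/ is the second consonant of a word-final cluster /xr/, so it deletes. → [ewiezabuswexzuox].
/sujazukuelx/: /x/ is the second consonant of a word-final cluster /lx/, so it deletes. → [sujazukuel].
/zufuewouhw/: /w/ is the second consonant of a word-final cluster /hw/, so it deletes. → [zufuewouh].
/sotalikniedv/: /v/ is the second consonant of a word-final cluster /dv/, so it deletes. → [sotaliknied].

ewiezabuswexzuox, sujazukuel, zufuewouh, sotaliknied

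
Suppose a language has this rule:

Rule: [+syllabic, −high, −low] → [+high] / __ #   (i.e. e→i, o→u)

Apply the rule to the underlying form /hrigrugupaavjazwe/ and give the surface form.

/e/ is a mid vowel in word-final position, so it raises to [i].
Surface form: [hrigrugupaavjazwi].

hrigrugupaavjazwi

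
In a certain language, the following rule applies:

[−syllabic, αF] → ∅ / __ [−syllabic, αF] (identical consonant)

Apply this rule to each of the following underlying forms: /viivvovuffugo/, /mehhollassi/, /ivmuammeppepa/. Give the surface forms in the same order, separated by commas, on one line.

/viivvovuffugo/: /vv/ is a geminate; the first /v/ deletes. /ff/ is a geminate; the first /f/ deletes. → [viivovufugo].
/mehhollassi/: /hh/ is a geminate; the first /h/ deletes. /ll/ is a geminate; the first /l/ deletes. /ss/ is a geminate; the first /s/ deletes. → [meholasi].
/ivmuammeppepa/: /mm/ is a geminate; the first /m/ deletes. /pp/ is a geminate; the first /p/ deletes. → [ivmuamepepa].

viivovufugo, meholasi, ivmuamepepa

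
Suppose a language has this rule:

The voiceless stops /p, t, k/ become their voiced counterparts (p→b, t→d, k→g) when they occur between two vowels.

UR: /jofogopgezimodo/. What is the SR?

jofogopgezimodo

No segment of /jofogopgezimodo/ meets the structural description of the rule, so the form surfaces unchanged.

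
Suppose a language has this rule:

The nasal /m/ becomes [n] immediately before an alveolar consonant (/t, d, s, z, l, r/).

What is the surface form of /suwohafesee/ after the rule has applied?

No segment of /suwohafesee/ meets the structural description of the rule, so the form surfaces unchanged.

suwohafesee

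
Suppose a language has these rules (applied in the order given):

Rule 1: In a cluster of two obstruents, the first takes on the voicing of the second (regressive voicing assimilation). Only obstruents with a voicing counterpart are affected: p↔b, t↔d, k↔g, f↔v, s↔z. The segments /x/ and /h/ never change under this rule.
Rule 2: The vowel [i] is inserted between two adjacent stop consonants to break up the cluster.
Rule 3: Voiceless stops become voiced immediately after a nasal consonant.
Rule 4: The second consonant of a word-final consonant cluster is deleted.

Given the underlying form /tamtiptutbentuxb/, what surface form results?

Rule 1 (regressive voicing assimilation): /t/ precedes the voiced obstruent /b/, so it voices to [d] by assimilation. /tamtiptutbentuxb/ → tamtiptudbentuxb.
Rule 2 (stop-cluster i-epenthesis): /p/ and /t/ form a stop–stop cluster, so [i] is inserted between them. /d/ and /b/ form a stop–stop cluster, so [i] is inserted between them. /tamtiptudbentuxb/ → tamtipitudibentuxb.
Rule 3 (post-nasal voicing): /t/ is a voiceless stop immediately after the nasal /m/, so it voices to [d]. /t/ is a voiceless stop immediately after the nasal /n/, so it voices to [d]. /tamtipitudibentuxb/ → tamdipitudibenduxb.
Rule 4 (final cluster simplification): /b/ is the second consonant of a word-final cluster /xb/, so it deletes. /tamdipitudibenduxb/ → tamdipitudibendux.

tamdipitudibendux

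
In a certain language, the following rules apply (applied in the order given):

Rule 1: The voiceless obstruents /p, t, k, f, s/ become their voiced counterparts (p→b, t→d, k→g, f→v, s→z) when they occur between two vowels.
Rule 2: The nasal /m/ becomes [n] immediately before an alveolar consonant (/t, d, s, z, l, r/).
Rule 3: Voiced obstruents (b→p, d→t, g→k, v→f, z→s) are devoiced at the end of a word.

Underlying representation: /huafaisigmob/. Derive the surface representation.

Rule 1 (intervocalic voicing): /f/ is a voiceless obstruent between vowels /a/ and /a/, so it voices to [v]. /s/ is a voiceless obstruent between vowels /i/ and /i/, so it voices to [z]. /huafaisigmob/ → huavaizigmob.
Rule 2 (nasal place assimilation): no segment meets the environment; /huavaizigmob/ is unchanged.
Rule 3 (final devoicing): /b/ is a voiced obstruent in word-final position, so it devoices to [p]. /huavaizigmob/ → huavaizigmop.

huavaizigmop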